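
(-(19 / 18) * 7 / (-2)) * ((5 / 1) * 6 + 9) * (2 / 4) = 1729 / 24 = 72.04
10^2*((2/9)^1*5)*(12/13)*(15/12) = 5000/39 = 128.21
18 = 18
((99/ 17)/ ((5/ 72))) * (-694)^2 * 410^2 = 115420869336960/ 17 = 6789462902174.12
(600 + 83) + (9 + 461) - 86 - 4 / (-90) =48017 / 45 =1067.04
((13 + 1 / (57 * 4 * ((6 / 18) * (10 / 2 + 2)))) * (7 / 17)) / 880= 0.01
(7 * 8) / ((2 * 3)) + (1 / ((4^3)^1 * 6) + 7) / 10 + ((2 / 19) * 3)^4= 1675371483 / 166810880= 10.04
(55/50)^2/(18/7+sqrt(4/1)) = 847/3200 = 0.26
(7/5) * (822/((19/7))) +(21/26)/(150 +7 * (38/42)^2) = 10274479593/24233170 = 423.98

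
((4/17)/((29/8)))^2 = 1024/243049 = 0.00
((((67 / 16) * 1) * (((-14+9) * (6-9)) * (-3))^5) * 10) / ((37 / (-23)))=1421789203125 / 296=4803341902.45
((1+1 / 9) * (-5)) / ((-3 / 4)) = 200 / 27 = 7.41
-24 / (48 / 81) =-81 / 2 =-40.50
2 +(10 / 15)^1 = 8 / 3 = 2.67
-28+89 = 61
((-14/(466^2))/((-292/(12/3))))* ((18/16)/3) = 21/63409552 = 0.00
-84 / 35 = -12 / 5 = -2.40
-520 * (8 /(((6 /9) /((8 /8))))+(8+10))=-15600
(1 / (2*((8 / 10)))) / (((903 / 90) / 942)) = 58.68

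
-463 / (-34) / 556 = 463 / 18904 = 0.02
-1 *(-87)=87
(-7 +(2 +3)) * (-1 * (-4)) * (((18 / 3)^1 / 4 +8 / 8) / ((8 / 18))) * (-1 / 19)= 45 / 19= 2.37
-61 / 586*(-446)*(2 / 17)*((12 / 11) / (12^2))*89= 1210667 / 328746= 3.68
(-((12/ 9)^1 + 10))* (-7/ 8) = 119/ 12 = 9.92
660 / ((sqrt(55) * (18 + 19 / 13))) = 4.57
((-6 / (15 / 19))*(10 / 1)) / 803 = -76 / 803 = -0.09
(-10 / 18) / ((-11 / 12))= 20 / 33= 0.61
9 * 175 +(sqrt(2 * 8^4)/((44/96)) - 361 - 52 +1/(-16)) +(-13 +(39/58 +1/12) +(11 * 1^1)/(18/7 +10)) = 1536 * sqrt(2)/11 +1601591/1392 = 1348.04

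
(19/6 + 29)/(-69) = -193/414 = -0.47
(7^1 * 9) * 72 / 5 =4536 / 5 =907.20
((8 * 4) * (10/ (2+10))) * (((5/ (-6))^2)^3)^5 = 4656612873077392578125/ 41451359947637504606208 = 0.11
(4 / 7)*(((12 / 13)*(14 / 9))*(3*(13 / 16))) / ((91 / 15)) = 0.33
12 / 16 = 3 / 4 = 0.75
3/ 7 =0.43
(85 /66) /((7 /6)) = 85 /77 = 1.10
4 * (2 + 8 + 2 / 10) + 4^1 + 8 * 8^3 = 20704 / 5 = 4140.80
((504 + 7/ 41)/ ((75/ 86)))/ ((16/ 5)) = 888853/ 4920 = 180.66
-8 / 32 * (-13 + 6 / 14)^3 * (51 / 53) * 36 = 312795648 / 18179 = 17206.43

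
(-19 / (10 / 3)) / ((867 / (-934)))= 8873 / 1445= 6.14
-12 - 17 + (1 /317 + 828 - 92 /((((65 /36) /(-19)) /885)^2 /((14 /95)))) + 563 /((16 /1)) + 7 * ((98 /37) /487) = -90809361125857213199 /77226550960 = -1175882646.54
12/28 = 3/7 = 0.43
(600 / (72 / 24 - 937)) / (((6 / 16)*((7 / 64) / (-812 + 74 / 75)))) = 124571648 / 9807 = 12702.32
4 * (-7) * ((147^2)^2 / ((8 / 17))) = -55566916839 / 2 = -27783458419.50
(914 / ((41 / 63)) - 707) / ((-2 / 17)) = -486115 / 82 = -5928.23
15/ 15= 1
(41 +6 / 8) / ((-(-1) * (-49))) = -167 / 196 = -0.85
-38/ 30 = -19/ 15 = -1.27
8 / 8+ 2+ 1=4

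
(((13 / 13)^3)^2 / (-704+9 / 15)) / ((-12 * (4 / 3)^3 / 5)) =225 / 900352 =0.00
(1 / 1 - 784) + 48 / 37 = -28923 / 37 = -781.70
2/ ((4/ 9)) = 9/ 2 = 4.50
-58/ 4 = -29/ 2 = -14.50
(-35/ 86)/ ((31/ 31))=-35/ 86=-0.41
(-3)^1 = -3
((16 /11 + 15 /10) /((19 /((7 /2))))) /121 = 455 /101156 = 0.00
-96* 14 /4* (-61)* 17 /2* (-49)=-8536584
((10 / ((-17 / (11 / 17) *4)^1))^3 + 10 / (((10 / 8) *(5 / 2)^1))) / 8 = 3088776957 / 7724022080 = 0.40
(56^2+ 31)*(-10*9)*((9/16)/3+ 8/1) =-18669465/8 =-2333683.12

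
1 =1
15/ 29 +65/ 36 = 2425/ 1044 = 2.32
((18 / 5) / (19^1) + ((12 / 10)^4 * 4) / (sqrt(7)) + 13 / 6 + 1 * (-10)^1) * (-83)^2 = -31061.61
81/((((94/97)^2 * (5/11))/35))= 58683933/8836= 6641.46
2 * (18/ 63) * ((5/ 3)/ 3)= 20/ 63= 0.32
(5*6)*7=210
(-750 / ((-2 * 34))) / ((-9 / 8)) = -9.80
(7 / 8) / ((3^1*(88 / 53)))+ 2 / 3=593 / 704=0.84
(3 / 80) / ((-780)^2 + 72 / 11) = 11 / 178465920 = 0.00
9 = 9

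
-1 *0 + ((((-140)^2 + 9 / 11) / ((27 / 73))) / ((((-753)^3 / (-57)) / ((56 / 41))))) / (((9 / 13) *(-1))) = -0.01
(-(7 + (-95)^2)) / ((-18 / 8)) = 36128 / 9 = 4014.22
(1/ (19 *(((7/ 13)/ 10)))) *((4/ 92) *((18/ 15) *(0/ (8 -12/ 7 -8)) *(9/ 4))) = 0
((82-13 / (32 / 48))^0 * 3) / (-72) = -1 / 24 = -0.04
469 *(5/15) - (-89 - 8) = 760/3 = 253.33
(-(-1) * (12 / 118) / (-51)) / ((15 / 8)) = -16 / 15045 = -0.00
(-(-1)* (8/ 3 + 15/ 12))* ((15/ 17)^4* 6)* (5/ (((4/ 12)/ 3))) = 107071875/ 167042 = 640.99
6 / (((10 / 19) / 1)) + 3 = 72 / 5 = 14.40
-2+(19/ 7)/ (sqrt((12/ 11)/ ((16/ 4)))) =-2+19*sqrt(33)/ 21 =3.20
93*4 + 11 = 383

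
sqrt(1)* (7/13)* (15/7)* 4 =60/13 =4.62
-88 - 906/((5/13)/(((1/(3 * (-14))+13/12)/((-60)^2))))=-22350707/252000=-88.69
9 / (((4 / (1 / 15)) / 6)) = 9 / 10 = 0.90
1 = 1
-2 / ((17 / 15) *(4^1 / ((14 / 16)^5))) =-252105 / 1114112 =-0.23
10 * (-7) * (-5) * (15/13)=5250/13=403.85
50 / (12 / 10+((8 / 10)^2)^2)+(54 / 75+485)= 6498554 / 12575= 516.78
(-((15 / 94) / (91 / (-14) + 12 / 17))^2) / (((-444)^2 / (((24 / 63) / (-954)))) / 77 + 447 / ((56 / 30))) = 0.00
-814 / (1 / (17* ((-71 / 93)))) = 982498 / 93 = 10564.49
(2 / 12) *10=5 / 3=1.67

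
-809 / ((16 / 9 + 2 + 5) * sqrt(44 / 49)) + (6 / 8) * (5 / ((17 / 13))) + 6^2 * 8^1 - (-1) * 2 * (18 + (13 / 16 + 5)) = 46035 / 136 - 50967 * sqrt(11) / 1738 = 241.23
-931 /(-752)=931 /752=1.24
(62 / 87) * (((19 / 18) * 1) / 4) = 589 / 3132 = 0.19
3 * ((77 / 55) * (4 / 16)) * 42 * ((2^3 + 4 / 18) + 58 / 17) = 8722 / 17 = 513.06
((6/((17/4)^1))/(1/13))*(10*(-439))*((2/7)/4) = -684840/119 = -5754.96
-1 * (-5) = 5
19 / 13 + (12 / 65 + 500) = 32607 / 65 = 501.65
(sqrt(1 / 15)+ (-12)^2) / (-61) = -144 / 61-sqrt(15) / 915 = -2.36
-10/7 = -1.43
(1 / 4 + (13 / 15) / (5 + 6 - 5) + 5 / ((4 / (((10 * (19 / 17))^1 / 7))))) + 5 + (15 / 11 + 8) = 3947549 / 235620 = 16.75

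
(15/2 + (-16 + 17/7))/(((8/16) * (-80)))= 17/112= 0.15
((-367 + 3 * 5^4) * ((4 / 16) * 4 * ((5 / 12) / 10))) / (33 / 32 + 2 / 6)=6032 / 131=46.05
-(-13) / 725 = 13 / 725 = 0.02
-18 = -18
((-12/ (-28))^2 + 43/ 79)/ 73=2818/ 282583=0.01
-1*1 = -1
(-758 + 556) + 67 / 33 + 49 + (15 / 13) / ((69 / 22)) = -1485988 / 9867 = -150.60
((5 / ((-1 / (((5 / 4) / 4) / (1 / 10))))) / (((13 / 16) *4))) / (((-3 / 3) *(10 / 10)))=125 / 26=4.81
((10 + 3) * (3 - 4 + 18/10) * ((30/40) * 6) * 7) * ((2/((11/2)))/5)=6552/275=23.83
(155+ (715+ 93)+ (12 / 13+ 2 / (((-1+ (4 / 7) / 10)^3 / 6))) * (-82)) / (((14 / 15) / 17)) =37544.72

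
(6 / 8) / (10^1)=3 / 40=0.08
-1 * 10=-10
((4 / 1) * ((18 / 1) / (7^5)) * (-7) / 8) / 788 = -9 / 1891988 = -0.00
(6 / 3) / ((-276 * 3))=-1 / 414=-0.00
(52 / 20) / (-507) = -1 / 195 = -0.01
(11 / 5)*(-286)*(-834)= 524752.80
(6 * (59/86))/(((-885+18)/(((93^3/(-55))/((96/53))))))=838408113/21871520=38.33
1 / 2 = 0.50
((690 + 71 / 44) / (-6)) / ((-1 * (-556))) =-30431 / 146784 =-0.21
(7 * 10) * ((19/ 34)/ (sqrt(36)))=665/ 102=6.52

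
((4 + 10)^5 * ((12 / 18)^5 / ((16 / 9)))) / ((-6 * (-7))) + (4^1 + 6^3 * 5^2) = 514556 / 81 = 6352.54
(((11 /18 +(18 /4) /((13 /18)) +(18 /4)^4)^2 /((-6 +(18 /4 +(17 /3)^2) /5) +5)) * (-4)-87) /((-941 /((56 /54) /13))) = 21335169800987 /2286800125272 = 9.33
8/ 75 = 0.11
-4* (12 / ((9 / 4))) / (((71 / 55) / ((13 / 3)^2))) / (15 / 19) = -2260544 / 5751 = -393.07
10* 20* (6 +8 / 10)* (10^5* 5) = 680000000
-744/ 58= -372/ 29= -12.83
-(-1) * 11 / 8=11 / 8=1.38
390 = 390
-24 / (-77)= 24 / 77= 0.31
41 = 41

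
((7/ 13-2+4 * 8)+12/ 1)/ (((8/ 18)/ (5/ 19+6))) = 592263/ 988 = 599.46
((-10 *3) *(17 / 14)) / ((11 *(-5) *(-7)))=-51 / 539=-0.09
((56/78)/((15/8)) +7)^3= 80565593759/200201625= 402.42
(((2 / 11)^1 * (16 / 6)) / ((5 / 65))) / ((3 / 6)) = 416 / 33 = 12.61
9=9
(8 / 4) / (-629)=-0.00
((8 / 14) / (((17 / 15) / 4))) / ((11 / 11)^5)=240 / 119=2.02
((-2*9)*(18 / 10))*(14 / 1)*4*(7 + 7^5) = -152536608 / 5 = -30507321.60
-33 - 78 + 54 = -57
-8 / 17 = -0.47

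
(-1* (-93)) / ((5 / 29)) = 2697 / 5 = 539.40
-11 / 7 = -1.57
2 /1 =2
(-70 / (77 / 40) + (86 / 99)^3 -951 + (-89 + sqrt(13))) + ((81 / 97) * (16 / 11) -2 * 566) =-2202.89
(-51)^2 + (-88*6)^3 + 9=-147195342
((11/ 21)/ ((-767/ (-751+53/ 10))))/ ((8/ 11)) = 902297/ 1288560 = 0.70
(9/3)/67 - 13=-868/67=-12.96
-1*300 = -300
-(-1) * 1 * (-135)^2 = 18225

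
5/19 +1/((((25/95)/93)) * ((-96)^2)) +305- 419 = -33181769/291840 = -113.70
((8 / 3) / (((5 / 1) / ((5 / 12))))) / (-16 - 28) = -1 / 198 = -0.01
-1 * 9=-9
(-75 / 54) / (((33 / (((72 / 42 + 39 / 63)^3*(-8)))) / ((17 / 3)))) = 583100 / 24057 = 24.24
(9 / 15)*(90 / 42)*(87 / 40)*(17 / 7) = 13311 / 1960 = 6.79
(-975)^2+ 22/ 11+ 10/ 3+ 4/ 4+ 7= 2851915/ 3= 950638.33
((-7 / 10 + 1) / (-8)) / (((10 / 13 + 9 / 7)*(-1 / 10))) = 273 / 1496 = 0.18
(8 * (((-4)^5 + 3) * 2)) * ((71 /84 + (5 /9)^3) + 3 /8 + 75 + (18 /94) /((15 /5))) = -299556043834 /239841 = -1248977.63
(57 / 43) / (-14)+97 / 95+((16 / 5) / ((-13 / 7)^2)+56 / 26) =38738003 / 9665110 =4.01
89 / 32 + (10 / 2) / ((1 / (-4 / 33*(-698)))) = 449657 / 1056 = 425.81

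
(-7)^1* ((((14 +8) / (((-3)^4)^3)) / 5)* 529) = -81466 / 2657205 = -0.03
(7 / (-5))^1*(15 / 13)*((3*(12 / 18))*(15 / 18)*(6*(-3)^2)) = -1890 / 13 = -145.38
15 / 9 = 1.67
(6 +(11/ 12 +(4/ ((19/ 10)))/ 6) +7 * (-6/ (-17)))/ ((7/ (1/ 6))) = 37745/ 162792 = 0.23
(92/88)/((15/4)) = 46/165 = 0.28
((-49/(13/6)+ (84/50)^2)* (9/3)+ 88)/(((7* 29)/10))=465092/329875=1.41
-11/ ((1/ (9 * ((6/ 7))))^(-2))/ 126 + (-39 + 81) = 2204419/ 52488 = 42.00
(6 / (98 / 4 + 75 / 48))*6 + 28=4084 / 139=29.38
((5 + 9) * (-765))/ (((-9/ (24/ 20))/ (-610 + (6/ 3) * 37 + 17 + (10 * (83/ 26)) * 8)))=-4893756/ 13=-376442.77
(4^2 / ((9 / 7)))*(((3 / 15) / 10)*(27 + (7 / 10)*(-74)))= -6944 / 1125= -6.17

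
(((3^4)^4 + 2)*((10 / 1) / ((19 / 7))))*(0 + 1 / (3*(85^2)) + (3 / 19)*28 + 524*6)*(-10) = -4329088321631276 / 867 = -4993181455168.72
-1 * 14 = -14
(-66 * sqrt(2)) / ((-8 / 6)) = 99 * sqrt(2) / 2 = 70.00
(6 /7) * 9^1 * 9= 486 /7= 69.43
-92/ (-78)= 46/ 39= 1.18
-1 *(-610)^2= -372100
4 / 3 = 1.33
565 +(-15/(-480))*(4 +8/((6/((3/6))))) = 27127/48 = 565.15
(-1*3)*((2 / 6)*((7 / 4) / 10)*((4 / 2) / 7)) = -1 / 20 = -0.05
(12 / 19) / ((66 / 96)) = 192 / 209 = 0.92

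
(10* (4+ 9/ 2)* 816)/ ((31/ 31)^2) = 69360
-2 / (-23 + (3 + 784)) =-1 / 382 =-0.00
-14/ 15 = -0.93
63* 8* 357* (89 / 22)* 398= 3186704808 / 11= 289700437.09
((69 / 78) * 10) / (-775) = -23 / 2015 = -0.01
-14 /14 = -1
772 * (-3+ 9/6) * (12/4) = -3474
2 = 2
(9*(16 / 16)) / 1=9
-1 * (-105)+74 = 179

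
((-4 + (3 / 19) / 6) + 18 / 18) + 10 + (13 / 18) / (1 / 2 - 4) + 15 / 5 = 9.82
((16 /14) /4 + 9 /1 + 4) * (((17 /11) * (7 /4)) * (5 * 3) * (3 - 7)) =-23715 /11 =-2155.91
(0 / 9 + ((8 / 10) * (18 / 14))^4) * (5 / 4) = 419904 / 300125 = 1.40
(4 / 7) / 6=2 / 21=0.10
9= 9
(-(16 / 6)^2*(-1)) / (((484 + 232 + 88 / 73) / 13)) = 15184 / 117801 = 0.13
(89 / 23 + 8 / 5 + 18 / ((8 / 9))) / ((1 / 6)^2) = 106479 / 115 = 925.90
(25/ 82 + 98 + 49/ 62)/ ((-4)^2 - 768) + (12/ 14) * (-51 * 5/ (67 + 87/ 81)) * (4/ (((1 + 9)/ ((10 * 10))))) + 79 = -152372700903/ 3074304968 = -49.56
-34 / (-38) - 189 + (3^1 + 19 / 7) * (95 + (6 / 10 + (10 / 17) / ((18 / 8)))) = 7319014 / 20349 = 359.67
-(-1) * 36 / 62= 18 / 31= 0.58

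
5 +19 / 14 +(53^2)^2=7890487.36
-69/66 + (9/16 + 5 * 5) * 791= 3558525/176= 20218.89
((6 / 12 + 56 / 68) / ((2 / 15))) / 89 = 675 / 6052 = 0.11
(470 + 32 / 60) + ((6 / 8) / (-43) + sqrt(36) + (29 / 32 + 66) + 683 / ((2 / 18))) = 138090313 / 20640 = 6690.42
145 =145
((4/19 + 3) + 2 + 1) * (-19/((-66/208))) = 12272/33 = 371.88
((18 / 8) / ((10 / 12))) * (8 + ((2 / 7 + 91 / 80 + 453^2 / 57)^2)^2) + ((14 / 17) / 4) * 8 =989810362476940634755722029736619 / 2178790300467200000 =454293541817537.32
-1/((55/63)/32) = -2016/55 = -36.65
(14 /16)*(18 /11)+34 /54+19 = 25021 /1188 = 21.06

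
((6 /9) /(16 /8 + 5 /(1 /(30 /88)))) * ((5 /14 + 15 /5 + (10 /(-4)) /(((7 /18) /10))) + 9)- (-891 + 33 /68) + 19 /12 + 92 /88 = 1131440575 /1280202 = 883.80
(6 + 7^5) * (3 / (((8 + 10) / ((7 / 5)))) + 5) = 2639641 / 30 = 87988.03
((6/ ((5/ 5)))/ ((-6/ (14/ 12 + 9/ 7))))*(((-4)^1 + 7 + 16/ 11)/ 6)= -721/ 396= -1.82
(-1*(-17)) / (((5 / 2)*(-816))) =-1 / 120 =-0.01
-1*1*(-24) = 24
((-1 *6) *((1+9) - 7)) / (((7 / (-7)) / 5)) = 90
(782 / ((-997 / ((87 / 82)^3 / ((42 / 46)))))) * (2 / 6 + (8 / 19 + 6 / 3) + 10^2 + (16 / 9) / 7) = -27043642484377 / 255891818588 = -105.68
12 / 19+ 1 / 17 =0.69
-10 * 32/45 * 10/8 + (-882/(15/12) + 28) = -30892/45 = -686.49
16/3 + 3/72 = 43/8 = 5.38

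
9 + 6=15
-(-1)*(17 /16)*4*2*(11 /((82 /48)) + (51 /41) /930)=1391569 /25420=54.74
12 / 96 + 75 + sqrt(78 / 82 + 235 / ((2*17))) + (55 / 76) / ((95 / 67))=sqrt(15279634) / 1394 + 218435 / 2888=78.44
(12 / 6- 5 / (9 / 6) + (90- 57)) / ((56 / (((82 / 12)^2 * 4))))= 159695 / 1512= 105.62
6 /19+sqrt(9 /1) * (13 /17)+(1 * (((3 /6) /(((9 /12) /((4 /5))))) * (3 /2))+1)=7122 /1615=4.41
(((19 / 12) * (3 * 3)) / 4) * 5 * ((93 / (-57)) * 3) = -1395 / 16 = -87.19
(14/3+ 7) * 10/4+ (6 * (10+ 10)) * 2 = 1615/6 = 269.17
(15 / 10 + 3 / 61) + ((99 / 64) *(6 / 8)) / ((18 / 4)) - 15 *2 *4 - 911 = -8035939 / 7808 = -1029.19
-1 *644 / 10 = -64.40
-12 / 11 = -1.09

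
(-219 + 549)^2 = 108900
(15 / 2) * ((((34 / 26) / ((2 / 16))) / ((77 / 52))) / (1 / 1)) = 4080 / 77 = 52.99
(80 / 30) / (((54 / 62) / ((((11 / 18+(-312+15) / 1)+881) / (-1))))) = -1304852 / 729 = -1789.92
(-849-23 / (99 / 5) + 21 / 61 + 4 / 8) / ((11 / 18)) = -10258055 / 7381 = -1389.79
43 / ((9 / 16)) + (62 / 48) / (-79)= 434723 / 5688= 76.43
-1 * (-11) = 11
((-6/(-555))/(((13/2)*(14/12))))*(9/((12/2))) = 0.00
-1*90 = -90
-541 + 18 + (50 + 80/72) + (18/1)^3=48241/9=5360.11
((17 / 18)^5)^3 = 2862423051509815793 / 6746640616477458432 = 0.42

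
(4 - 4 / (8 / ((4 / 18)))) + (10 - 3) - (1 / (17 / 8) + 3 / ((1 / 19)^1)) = -7127 / 153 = -46.58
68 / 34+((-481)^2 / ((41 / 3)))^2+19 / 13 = 6262765817202 / 21853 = 286586089.65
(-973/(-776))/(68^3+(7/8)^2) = 7784/1951998609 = 0.00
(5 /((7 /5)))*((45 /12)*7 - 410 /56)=6625 /98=67.60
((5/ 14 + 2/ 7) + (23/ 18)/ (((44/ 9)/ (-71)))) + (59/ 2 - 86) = -45839/ 616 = -74.41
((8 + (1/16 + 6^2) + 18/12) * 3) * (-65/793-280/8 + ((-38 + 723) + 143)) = 6611301/61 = 108381.98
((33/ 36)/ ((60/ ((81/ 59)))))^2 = 9801/ 22278400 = 0.00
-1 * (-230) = 230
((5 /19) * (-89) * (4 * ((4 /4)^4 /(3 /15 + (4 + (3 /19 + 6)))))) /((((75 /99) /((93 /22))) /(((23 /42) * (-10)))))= 317285 /1148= 276.38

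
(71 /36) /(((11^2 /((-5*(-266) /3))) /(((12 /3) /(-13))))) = -94430 /42471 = -2.22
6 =6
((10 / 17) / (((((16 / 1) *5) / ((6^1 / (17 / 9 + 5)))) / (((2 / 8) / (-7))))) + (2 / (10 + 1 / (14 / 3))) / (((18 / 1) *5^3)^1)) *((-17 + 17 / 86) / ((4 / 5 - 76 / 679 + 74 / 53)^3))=1522873851951294463145 / 5791812479216510483962368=0.00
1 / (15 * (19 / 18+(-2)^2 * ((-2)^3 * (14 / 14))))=-6 / 2785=-0.00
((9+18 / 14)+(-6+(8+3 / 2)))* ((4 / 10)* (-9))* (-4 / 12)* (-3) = -1737 / 35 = -49.63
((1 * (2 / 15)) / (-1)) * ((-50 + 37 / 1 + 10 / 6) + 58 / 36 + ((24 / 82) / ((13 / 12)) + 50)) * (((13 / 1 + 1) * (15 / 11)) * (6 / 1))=-10892476 / 17589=-619.28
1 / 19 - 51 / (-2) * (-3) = -2905 / 38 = -76.45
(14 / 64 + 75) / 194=2407 / 6208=0.39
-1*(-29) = 29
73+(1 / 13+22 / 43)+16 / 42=868328 / 11739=73.97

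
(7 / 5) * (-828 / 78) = -14.86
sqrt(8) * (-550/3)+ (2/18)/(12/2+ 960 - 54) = 1/8208 - 1100 * sqrt(2)/3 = -518.54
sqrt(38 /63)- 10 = -10 + sqrt(266) /21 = -9.22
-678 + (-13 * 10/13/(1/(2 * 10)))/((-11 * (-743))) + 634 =-359812/8173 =-44.02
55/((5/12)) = 132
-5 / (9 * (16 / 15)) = -25 / 48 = -0.52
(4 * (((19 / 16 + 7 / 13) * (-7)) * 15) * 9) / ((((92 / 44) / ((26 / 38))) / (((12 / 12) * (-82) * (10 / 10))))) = 153004005 / 874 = 175061.79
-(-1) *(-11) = -11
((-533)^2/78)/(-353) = -21853/2118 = -10.32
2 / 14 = 1 / 7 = 0.14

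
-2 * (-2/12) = 1/3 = 0.33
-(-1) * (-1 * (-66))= 66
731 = 731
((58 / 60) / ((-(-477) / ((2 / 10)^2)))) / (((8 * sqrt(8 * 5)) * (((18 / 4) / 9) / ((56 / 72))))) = 203 * sqrt(10) / 257580000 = 0.00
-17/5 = -3.40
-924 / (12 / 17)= -1309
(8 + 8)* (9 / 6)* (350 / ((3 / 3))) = 8400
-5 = -5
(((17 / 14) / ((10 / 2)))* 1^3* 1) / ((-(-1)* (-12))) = -17 / 840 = -0.02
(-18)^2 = 324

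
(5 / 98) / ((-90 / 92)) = -23 / 441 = -0.05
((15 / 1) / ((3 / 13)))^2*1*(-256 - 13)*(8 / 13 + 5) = -6382025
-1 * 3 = -3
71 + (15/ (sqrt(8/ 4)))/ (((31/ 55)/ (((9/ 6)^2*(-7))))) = 71- 51975*sqrt(2)/ 248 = -225.39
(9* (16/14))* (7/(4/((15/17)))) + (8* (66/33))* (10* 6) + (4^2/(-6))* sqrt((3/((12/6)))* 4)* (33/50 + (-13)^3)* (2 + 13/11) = 16590/17 + 3074876* sqrt(6)/165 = 46623.62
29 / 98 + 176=17277 / 98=176.30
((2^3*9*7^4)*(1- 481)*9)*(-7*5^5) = 16336404000000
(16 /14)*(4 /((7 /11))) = 352 /49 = 7.18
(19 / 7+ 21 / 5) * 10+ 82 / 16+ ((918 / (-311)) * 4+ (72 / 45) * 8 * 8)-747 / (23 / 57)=-3377589549 / 2002840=-1686.40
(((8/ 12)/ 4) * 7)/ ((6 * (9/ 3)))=7/ 108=0.06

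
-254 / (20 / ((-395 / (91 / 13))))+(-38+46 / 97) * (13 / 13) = 679.12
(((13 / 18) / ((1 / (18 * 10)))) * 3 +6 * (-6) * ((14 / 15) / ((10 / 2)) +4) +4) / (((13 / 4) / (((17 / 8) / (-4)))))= -51697 / 1300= -39.77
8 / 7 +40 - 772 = -5116 / 7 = -730.86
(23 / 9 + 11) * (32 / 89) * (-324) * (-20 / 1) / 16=175680 / 89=1973.93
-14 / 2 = -7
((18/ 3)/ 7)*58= 348/ 7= 49.71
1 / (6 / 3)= 1 / 2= 0.50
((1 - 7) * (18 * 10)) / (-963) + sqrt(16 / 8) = 120 / 107 + sqrt(2) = 2.54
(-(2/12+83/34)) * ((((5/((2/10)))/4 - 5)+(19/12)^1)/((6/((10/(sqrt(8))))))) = -665 * sqrt(2)/216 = -4.35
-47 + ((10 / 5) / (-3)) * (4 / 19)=-2687 / 57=-47.14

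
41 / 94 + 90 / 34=4927 / 1598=3.08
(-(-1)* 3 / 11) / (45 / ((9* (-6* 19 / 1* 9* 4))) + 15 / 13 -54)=-160056 / 31014643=-0.01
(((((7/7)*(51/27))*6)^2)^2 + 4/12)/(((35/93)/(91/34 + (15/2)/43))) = 12333485036/98685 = 124978.32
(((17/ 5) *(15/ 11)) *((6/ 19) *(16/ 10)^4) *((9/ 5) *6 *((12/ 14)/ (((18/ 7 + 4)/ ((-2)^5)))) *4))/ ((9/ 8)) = -23102226432/ 15021875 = -1537.91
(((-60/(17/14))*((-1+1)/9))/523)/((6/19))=0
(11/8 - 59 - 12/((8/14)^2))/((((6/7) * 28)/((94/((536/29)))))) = -20.00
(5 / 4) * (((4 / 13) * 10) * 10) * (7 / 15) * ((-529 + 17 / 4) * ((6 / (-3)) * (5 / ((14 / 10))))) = 2623750 / 39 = 67275.64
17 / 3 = 5.67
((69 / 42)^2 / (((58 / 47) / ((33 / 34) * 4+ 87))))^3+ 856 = 56688292613369747131271 / 7217702194121216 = 7854063.67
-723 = -723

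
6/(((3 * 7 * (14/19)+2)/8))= 228/83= 2.75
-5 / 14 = -0.36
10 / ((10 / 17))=17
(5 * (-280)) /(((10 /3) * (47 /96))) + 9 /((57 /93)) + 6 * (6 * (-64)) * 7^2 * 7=-706465863 /893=-791115.19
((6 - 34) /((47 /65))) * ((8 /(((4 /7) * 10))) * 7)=-379.49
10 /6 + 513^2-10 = 789482 /3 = 263160.67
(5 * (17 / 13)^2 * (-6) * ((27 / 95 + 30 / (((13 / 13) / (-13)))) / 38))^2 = 1030342013321481 / 3722098081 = 276817.53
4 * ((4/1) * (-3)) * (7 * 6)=-2016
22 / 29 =0.76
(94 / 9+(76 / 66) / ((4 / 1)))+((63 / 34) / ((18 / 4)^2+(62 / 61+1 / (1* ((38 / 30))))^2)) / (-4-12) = 18246069542903 / 1700884998648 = 10.73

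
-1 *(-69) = 69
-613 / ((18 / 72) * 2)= -1226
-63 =-63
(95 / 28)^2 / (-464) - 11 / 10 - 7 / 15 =-8684111 / 5456640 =-1.59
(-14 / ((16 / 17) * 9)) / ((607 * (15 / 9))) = -119 / 72840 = -0.00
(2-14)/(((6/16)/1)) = -32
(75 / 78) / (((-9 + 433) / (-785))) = -19625 / 11024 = -1.78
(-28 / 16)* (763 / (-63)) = 763 / 36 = 21.19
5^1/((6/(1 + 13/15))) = 1.56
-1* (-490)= 490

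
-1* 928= -928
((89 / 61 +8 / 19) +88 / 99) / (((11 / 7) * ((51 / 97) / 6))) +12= 32.11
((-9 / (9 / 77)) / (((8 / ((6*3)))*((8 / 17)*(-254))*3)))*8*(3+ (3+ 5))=43197 / 1016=42.52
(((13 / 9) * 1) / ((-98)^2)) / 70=13 / 6050520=0.00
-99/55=-9/5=-1.80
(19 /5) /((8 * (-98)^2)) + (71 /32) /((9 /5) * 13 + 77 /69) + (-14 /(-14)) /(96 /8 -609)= 172402011389 /1939787492160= 0.09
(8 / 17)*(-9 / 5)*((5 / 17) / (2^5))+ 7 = 8083 / 1156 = 6.99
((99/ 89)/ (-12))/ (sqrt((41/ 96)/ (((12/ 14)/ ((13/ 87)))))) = -0.34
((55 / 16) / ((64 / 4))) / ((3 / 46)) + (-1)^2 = 1649 / 384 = 4.29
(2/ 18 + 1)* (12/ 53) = 40/ 159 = 0.25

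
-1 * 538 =-538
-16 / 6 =-8 / 3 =-2.67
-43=-43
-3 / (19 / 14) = -2.21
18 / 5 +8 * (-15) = -582 / 5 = -116.40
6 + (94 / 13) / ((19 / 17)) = 3080 / 247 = 12.47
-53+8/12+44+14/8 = -79/12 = -6.58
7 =7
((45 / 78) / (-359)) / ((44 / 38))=-285 / 205348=-0.00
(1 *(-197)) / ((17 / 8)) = -1576 / 17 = -92.71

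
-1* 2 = -2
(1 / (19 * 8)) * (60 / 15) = 1 / 38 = 0.03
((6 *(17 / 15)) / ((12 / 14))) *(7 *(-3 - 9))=-3332 / 5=-666.40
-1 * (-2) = 2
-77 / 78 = -0.99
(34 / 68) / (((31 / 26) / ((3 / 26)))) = 3 / 62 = 0.05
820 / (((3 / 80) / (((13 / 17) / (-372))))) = -213200 / 4743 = -44.95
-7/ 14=-1/ 2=-0.50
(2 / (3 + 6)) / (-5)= -2 / 45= -0.04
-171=-171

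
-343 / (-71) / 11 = 343 / 781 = 0.44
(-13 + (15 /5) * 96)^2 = 75625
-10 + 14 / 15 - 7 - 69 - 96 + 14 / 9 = -8078 / 45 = -179.51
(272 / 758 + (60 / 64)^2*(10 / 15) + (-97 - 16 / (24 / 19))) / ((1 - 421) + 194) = 15822949 / 32891136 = 0.48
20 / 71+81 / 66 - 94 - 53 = -227257 / 1562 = -145.49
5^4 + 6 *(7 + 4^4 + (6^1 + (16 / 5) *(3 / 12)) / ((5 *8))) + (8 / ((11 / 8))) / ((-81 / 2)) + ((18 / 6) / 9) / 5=98185661 / 44550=2203.94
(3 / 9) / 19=1 / 57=0.02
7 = 7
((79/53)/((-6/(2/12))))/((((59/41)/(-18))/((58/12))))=93931/37524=2.50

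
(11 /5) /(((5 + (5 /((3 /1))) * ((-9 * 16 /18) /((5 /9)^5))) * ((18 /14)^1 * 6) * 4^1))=-9625 /33337224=-0.00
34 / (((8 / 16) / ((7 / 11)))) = 476 / 11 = 43.27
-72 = -72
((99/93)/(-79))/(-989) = 33/2422061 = 0.00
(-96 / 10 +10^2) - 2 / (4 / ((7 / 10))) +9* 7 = 3061 / 20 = 153.05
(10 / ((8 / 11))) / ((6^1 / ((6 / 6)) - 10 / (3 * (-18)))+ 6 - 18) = -1485 / 628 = -2.36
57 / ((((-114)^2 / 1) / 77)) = 77 / 228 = 0.34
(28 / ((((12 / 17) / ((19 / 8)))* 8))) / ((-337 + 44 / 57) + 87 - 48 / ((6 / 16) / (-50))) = 42959 / 22438016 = 0.00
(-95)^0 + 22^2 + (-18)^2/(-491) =484.34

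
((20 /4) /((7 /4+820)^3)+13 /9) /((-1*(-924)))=461681494619 /295334098869348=0.00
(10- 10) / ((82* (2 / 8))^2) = 0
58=58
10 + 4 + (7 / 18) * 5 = 287 / 18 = 15.94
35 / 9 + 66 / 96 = 659 / 144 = 4.58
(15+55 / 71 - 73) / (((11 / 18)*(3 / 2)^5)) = -260032 / 21087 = -12.33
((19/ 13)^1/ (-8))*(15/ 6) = -95/ 208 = -0.46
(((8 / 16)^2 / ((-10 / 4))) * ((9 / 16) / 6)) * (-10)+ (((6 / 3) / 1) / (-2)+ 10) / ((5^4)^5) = 286102294922163 / 3051757812500000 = 0.09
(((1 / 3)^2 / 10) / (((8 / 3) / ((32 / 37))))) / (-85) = -2 / 47175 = -0.00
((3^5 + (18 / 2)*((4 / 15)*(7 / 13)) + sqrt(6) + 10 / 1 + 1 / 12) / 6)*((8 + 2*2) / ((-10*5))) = -198413 / 19500 - sqrt(6) / 25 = -10.27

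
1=1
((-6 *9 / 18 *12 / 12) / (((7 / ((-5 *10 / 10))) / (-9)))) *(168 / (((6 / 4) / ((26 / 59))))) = -56160 / 59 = -951.86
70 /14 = 5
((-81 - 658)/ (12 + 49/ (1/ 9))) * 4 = -2956/ 453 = -6.53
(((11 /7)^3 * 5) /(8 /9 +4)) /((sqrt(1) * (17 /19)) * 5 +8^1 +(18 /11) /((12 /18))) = 75867 /285376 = 0.27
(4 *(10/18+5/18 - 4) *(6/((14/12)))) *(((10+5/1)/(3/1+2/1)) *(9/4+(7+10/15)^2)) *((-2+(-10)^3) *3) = 250958916/7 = 35851273.71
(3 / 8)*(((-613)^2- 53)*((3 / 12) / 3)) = 93929 / 8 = 11741.12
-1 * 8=-8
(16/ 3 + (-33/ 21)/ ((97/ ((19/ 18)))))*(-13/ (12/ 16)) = -1689350/ 18333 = -92.15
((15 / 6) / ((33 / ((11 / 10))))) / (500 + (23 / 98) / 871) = 42679 / 256074138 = 0.00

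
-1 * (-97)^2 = -9409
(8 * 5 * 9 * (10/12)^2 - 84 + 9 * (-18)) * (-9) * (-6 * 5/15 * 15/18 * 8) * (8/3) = 1280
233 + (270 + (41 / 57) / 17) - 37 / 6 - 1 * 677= -349081 / 1938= -180.12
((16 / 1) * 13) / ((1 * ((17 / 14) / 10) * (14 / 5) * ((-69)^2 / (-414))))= -20800 / 391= -53.20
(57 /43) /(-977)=-57 /42011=-0.00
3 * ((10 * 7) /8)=105 /4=26.25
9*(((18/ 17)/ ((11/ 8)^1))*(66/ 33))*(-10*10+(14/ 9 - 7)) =-273312/ 187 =-1461.56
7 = 7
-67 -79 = -146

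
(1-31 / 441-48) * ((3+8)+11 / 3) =-913352 / 1323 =-690.36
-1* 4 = -4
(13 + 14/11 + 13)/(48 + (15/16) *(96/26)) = 1300/2453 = 0.53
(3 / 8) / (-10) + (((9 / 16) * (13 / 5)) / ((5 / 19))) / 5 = 537 / 500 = 1.07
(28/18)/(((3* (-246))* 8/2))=-7/13284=-0.00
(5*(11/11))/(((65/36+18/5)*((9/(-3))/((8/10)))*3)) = -80/973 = -0.08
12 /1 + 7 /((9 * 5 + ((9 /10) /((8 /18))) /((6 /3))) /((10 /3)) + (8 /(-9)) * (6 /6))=1166244 /92987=12.54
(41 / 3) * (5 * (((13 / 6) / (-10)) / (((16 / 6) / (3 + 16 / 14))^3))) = -38998011 / 702464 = -55.52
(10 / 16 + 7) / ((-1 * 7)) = -61 / 56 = -1.09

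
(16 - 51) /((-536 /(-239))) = -8365 /536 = -15.61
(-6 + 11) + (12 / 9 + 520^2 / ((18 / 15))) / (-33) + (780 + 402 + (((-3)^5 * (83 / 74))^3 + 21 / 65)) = -52810786027359179 / 2607616440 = -20252513.07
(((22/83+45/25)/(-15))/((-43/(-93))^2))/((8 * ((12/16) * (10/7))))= -0.08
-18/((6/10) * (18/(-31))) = 155/3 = 51.67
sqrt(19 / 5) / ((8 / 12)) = 3 *sqrt(95) / 10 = 2.92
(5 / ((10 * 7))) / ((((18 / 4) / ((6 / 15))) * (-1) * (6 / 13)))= -13 / 945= -0.01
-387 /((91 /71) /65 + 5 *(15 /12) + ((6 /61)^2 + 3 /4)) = -511209585 /9285512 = -55.05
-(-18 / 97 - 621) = 621.19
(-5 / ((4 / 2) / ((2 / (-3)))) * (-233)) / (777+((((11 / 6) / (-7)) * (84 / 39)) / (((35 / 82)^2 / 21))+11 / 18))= -0.54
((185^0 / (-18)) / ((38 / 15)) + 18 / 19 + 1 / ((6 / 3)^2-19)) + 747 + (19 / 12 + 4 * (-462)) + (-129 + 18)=-114908 / 95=-1209.56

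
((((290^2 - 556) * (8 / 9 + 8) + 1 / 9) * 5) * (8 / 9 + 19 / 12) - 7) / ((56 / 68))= 50560797809 / 4536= 11146560.36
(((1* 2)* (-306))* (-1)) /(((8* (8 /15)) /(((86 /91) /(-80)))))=-1.69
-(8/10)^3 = -64/125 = -0.51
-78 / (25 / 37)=-2886 / 25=-115.44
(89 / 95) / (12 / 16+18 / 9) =356 / 1045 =0.34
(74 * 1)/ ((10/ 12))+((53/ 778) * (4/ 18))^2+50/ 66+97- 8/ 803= 9180366114457/ 49211859015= 186.55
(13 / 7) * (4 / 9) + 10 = 682 / 63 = 10.83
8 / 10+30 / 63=134 / 105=1.28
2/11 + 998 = 10980/11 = 998.18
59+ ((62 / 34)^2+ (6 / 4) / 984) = 11816161 / 189584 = 62.33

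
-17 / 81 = -0.21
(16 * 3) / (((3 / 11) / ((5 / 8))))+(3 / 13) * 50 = 121.54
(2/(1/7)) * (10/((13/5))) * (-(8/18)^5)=-716800/767637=-0.93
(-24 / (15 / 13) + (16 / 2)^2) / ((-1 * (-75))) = 72 / 125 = 0.58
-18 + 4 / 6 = -17.33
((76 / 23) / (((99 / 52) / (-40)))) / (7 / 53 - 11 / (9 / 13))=2094560 / 475387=4.41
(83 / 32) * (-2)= -83 / 16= -5.19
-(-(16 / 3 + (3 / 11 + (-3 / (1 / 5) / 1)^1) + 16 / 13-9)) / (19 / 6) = -14726 / 2717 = -5.42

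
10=10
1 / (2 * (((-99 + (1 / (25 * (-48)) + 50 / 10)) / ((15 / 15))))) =-600 / 112801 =-0.01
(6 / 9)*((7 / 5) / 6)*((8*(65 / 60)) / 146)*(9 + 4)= 1183 / 9855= 0.12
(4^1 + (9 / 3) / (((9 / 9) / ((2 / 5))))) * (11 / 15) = 286 / 75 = 3.81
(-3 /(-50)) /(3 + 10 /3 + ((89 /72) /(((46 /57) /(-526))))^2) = 457056 /4944734277025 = 0.00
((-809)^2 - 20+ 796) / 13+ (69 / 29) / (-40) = 50404.33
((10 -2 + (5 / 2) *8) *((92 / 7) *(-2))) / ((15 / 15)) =-736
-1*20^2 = -400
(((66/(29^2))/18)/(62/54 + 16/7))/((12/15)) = 315/198476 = 0.00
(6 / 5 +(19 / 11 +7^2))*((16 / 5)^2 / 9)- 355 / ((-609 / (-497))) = -9196409 / 39875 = -230.63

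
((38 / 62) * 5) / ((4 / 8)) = 190 / 31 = 6.13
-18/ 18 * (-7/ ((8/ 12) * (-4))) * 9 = -189/ 8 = -23.62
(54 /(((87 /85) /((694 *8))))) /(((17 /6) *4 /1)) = 749520 /29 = 25845.52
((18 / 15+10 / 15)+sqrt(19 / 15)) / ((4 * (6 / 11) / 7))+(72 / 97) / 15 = 9.65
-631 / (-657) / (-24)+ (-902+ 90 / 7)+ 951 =6823127 / 110376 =61.82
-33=-33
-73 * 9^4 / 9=-53217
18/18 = 1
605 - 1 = 604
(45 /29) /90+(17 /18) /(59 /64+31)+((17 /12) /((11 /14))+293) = 1729427983 /5865453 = 294.85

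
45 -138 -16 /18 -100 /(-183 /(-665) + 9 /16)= -5702495 /26739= -213.27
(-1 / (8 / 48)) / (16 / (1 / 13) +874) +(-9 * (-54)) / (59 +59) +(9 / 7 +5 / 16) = 20417533 / 3574928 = 5.71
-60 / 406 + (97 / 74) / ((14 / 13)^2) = 413237 / 420616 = 0.98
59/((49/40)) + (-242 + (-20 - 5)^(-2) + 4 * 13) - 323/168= -105661949/735000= -143.76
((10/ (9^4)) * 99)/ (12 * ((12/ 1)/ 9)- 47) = -110/ 22599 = -0.00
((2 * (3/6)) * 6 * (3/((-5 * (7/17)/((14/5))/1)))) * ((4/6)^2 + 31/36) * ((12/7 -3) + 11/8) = -799/280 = -2.85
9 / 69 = 0.13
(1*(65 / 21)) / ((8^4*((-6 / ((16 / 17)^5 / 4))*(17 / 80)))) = -0.00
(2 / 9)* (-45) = -10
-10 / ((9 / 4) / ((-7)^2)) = -1960 / 9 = -217.78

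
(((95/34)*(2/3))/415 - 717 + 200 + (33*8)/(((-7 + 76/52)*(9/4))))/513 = -20503070/19543761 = -1.05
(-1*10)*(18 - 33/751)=-134850/751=-179.56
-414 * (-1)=414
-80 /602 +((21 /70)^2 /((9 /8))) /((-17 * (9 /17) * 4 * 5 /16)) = -47408 /338625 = -0.14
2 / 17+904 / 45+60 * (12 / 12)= 61358 / 765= 80.21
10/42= 5/21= 0.24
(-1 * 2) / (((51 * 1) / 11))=-22 / 51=-0.43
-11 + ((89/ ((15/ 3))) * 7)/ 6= 9.77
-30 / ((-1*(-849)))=-10 / 283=-0.04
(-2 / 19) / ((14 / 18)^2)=-162 / 931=-0.17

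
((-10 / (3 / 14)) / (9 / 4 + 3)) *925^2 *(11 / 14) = -376475000 / 63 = -5975793.65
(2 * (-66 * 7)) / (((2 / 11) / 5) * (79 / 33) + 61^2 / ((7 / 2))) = -2934855 / 3377084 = -0.87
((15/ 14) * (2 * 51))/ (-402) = -255/ 938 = -0.27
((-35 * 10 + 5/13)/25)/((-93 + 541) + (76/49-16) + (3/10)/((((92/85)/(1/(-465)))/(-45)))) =-254061864/7876912745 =-0.03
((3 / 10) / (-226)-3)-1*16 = -42943 / 2260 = -19.00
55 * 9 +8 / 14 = 3469 / 7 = 495.57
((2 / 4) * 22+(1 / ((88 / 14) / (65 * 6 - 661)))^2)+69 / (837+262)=3978409179 / 2127664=1869.85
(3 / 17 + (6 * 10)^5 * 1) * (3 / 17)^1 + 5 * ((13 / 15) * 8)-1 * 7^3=118972532702 / 867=137223221.11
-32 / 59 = -0.54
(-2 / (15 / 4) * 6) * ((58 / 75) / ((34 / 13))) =-6032 / 6375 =-0.95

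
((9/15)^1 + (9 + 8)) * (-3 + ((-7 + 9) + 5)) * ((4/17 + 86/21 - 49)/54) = -2806672/48195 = -58.24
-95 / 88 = -1.08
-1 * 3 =-3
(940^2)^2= 780748960000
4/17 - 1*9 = -149/17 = -8.76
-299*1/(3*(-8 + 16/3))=299/8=37.38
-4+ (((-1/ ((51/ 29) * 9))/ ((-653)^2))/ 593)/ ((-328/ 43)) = -152274638264449/ 38068659566424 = -4.00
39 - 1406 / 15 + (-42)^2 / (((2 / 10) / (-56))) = -7409621 / 15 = -493974.73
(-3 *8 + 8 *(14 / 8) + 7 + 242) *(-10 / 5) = -478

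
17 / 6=2.83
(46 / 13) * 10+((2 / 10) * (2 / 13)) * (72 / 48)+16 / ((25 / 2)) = 11931 / 325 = 36.71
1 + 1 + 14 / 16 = 2.88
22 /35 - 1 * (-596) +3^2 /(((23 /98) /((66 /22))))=572896 /805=711.67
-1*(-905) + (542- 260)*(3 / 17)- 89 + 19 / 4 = 59195 / 68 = 870.51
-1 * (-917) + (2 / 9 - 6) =8201 / 9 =911.22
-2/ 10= -1/ 5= -0.20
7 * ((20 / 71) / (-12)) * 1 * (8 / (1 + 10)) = -0.12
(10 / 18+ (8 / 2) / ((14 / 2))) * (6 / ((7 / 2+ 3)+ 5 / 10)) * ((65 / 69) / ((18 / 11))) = 50765 / 91287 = 0.56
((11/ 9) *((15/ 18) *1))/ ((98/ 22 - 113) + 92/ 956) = -0.01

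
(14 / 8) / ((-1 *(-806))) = 7 / 3224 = 0.00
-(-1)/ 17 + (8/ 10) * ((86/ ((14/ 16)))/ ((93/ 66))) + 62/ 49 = 57.13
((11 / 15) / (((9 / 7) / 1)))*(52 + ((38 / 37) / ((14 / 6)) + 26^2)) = 2075326 / 4995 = 415.48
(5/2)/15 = 1/6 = 0.17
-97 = -97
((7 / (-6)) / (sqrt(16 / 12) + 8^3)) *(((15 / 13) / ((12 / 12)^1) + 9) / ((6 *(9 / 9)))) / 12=-2464 / 7667673 + 77 *sqrt(3) / 184024152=-0.00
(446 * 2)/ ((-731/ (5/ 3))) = -4460/ 2193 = -2.03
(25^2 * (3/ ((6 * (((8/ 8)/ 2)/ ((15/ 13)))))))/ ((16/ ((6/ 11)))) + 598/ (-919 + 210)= 19256513/ 811096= 23.74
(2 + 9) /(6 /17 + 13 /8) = 1496 /269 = 5.56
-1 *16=-16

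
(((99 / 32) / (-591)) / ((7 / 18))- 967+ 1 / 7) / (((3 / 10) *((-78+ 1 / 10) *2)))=177775275 / 8593928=20.69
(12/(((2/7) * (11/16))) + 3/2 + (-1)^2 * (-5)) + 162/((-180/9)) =2722/55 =49.49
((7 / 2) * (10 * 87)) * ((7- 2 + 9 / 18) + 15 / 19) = 727755 / 38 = 19151.45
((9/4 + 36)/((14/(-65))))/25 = -1989/280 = -7.10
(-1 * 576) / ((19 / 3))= -1728 / 19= -90.95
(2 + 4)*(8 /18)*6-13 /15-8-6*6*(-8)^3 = 18439.13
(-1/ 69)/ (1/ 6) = -2/ 23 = -0.09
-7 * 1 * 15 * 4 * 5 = -2100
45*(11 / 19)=495 / 19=26.05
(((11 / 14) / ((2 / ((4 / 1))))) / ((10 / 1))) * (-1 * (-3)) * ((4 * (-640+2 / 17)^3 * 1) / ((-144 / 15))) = 252843516387 / 4913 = 51464180.01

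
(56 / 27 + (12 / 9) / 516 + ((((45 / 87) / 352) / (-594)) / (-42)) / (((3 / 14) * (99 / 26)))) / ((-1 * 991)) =-80405734091 / 38370341994336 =-0.00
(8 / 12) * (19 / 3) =38 / 9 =4.22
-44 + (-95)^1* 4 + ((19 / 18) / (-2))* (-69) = -4651 / 12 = -387.58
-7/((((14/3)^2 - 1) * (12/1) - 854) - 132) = 21/2210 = 0.01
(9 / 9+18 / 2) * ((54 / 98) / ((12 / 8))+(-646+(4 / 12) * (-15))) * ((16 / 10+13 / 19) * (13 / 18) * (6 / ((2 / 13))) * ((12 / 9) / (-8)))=55674853 / 798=69767.99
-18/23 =-0.78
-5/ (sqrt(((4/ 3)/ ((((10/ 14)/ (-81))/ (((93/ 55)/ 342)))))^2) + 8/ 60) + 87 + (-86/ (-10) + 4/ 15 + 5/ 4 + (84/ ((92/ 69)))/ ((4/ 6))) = 38512019/ 207120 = 185.94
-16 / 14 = -8 / 7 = -1.14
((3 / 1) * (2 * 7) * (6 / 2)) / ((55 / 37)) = 84.76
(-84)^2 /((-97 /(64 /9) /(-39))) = 1956864 /97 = 20173.86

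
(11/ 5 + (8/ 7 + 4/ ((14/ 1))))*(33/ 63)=1397/ 735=1.90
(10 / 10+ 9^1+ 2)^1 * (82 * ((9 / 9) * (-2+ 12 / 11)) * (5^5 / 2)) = -15375000 / 11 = -1397727.27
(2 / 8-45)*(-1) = 179 / 4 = 44.75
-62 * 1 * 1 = -62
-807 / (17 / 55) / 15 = -174.06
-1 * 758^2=-574564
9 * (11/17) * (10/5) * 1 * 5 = 990/17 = 58.24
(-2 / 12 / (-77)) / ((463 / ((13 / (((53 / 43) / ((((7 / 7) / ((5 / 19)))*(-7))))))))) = -10621 / 8097870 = -0.00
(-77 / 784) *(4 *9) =-99 / 28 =-3.54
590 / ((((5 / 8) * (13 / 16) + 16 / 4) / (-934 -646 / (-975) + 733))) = -2950249216 / 112515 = -26220.94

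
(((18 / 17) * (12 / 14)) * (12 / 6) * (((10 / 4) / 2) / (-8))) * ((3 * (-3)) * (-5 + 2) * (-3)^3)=98415 / 476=206.75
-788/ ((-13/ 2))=1576/ 13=121.23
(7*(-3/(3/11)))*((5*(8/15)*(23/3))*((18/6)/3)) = -14168/9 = -1574.22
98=98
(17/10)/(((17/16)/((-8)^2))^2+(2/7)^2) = 20.75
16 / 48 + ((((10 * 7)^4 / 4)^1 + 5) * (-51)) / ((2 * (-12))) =306127763 / 24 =12755323.46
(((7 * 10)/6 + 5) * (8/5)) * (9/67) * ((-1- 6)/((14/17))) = -2040/67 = -30.45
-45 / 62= -0.73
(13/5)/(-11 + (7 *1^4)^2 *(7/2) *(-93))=-0.00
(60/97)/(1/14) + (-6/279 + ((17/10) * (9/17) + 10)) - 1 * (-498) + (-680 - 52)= -214.46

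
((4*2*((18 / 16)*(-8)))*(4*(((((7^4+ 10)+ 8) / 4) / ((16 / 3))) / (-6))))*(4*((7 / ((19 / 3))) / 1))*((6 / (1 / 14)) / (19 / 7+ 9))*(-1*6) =-19670364 / 19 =-1035282.32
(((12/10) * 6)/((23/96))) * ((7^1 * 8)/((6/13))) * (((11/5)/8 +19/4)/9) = 1170624/575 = 2035.87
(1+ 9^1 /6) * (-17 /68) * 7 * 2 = -35 /4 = -8.75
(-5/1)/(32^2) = -0.00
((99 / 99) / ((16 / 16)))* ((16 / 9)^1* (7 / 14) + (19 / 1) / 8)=235 / 72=3.26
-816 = -816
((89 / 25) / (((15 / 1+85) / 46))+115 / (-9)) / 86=-125327 / 967500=-0.13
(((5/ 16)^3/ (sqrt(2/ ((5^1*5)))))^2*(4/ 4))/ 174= 390625/ 5838471168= 0.00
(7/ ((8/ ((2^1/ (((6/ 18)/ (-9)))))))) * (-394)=37233/ 2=18616.50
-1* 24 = -24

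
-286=-286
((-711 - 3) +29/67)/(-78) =47809/5226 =9.15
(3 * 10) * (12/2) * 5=900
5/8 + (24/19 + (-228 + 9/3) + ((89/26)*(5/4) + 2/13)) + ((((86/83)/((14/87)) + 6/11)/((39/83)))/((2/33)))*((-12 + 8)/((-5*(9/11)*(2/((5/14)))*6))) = -23042636/108927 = -211.54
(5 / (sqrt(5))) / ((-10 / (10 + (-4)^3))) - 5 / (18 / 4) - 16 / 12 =-22 / 9 + 27 *sqrt(5) / 5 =9.63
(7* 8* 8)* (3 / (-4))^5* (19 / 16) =-32319 / 256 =-126.25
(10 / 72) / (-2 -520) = -5 / 18792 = -0.00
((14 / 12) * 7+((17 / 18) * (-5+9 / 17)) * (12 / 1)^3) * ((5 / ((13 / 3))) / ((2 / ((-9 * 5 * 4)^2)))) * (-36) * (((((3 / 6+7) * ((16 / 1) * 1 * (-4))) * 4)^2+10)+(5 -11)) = 235022875278264000 / 13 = 18078682713712615.38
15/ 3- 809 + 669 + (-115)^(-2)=-135.00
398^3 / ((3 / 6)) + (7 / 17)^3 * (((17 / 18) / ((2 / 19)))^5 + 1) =126093643.34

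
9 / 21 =0.43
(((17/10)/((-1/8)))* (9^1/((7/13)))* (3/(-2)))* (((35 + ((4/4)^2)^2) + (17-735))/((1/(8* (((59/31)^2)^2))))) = -25451111166624/1042685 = -24409204.28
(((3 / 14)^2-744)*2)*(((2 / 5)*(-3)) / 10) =87489 / 490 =178.55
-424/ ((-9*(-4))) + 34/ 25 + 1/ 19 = -44311/ 4275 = -10.37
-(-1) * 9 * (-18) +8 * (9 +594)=4662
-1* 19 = -19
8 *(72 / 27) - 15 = 19 / 3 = 6.33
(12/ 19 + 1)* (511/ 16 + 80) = 55521/ 304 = 182.63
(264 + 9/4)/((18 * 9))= 355/216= 1.64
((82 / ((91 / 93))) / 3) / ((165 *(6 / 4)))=5084 / 45045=0.11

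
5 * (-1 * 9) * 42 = -1890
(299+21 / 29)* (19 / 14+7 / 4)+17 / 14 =1865 / 2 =932.50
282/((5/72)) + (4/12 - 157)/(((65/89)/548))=-22130984/195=-113492.23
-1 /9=-0.11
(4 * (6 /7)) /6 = 4 /7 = 0.57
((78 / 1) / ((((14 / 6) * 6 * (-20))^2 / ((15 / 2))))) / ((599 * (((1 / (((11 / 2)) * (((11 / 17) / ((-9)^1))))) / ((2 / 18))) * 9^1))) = -1573 / 25866449280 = -0.00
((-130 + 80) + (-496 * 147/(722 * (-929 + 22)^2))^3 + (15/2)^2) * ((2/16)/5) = 654794973252809559421011961/4190687828819221538180091040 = 0.16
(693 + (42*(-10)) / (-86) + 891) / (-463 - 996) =-68322 / 62737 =-1.09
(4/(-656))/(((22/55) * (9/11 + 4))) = -55/17384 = -0.00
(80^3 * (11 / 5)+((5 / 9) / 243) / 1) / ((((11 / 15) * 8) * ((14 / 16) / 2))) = 438857.14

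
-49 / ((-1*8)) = 49 / 8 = 6.12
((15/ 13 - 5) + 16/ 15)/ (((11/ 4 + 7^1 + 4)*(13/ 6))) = -4336/ 46475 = -0.09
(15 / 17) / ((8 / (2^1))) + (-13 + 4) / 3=-189 / 68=-2.78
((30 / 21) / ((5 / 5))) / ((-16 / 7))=-5 / 8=-0.62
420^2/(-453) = -58800/151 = -389.40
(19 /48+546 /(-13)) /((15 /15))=-1997 /48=-41.60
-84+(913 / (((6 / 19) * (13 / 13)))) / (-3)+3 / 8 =-75409 / 72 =-1047.35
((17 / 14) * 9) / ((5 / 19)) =2907 / 70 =41.53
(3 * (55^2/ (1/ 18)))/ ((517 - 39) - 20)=81675/ 229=356.66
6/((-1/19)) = -114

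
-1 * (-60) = 60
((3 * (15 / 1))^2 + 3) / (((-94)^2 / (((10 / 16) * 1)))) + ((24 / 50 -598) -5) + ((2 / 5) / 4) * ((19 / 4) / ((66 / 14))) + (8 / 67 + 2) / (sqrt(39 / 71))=-1097602466 / 1822425 + 142 * sqrt(2769) / 2613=-599.42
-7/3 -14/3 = -7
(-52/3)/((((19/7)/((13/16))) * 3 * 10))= -1183/6840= -0.17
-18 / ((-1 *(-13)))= -18 / 13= -1.38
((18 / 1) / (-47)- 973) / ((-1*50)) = 45749 / 2350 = 19.47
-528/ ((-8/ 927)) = 61182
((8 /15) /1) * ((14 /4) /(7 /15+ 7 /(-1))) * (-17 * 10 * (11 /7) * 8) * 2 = 59840 /49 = 1221.22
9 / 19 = 0.47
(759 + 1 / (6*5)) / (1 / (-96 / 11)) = -364336 / 55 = -6624.29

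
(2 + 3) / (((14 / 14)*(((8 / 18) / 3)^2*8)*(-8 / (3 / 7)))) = -10935 / 7168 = -1.53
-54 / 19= -2.84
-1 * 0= 0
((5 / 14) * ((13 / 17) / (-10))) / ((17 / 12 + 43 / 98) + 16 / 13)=-3549 / 401047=-0.01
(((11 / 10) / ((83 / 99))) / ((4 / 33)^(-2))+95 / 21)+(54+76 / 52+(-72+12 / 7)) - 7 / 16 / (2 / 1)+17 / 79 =-2945623943 / 286409760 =-10.28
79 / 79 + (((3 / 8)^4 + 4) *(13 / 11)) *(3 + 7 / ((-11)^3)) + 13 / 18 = 4304089069 / 269862912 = 15.95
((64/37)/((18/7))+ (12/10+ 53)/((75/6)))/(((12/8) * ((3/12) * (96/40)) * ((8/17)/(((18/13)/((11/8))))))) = 14177048/1190475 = 11.91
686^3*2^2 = 1291315424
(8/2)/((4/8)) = 8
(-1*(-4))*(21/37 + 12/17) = 3204/629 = 5.09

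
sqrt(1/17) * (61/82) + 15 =61 * sqrt(17)/1394 + 15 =15.18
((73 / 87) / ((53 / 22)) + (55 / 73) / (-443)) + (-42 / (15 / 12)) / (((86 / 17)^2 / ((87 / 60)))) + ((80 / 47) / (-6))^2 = -134905027300269533 / 91357791991183350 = -1.48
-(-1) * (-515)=-515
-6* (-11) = 66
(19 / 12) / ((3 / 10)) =95 / 18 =5.28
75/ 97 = 0.77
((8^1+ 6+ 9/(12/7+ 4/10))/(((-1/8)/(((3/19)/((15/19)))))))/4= -1351/185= -7.30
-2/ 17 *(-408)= 48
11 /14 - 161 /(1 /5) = -11259 /14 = -804.21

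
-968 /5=-193.60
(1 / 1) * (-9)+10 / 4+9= 5 / 2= 2.50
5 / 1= 5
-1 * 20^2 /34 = -200 /17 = -11.76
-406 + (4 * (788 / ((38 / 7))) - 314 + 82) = -1090 / 19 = -57.37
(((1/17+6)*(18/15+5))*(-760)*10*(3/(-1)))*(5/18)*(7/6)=42466900/153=277561.44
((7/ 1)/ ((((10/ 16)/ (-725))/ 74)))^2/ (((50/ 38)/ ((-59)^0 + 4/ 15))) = 5213659822336/ 15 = 347577321489.07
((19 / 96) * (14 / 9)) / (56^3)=19 / 10838016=0.00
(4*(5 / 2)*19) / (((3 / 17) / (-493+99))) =-1272620 / 3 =-424206.67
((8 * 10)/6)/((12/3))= 10/3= 3.33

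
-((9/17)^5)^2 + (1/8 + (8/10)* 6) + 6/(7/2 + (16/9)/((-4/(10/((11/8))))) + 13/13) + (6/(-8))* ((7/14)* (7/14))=383309529423713801/40481157521015920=9.47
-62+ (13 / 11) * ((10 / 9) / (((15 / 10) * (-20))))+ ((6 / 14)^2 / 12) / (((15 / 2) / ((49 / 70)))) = -12898603 / 207900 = -62.04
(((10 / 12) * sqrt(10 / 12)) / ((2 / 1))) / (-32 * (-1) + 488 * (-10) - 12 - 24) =-5 * sqrt(30) / 351648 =-0.00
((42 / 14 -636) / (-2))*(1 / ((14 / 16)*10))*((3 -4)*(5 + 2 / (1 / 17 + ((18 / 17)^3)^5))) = -51019721910846173343006 / 242025645506290077635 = -210.80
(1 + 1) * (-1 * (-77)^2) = -11858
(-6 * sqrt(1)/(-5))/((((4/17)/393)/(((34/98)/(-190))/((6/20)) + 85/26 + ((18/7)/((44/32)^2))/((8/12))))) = 10629.38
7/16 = 0.44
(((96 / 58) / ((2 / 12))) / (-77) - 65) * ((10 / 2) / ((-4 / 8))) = 1454330 / 2233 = 651.29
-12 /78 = -2 /13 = -0.15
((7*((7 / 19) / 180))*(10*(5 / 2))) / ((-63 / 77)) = -2695 / 6156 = -0.44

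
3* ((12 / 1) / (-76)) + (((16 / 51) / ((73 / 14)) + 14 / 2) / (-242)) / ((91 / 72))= -18424977 / 37089767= -0.50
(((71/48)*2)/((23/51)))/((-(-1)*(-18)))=-1207/3312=-0.36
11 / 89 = 0.12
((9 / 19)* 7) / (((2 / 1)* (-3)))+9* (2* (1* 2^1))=1347 / 38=35.45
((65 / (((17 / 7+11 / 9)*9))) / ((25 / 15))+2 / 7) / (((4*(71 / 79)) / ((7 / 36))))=0.08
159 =159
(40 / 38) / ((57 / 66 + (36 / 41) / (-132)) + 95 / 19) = 18040 / 100377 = 0.18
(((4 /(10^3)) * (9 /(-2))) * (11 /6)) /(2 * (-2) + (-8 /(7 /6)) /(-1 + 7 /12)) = -231 /87200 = -0.00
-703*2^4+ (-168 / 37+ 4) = -416196 / 37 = -11248.54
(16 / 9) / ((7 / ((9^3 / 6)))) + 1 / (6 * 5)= 30.89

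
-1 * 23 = -23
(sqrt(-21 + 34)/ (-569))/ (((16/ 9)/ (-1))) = 9 * sqrt(13)/ 9104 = 0.00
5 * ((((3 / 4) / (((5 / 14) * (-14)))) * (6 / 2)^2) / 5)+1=-7 / 20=-0.35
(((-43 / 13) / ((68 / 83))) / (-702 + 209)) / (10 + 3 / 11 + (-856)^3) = -0.00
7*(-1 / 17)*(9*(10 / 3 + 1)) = -273 / 17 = -16.06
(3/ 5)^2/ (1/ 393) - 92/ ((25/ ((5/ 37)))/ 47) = 109249/ 925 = 118.11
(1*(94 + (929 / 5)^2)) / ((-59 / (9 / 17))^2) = 70096671 / 25150225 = 2.79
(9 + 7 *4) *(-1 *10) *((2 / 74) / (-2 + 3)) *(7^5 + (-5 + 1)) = -168030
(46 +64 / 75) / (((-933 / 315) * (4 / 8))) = -49196 / 1555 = -31.64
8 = 8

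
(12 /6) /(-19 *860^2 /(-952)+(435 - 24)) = 238 /1805459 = 0.00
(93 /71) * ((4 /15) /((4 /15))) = 93 /71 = 1.31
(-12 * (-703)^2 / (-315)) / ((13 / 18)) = 11861016 / 455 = 26068.17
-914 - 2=-916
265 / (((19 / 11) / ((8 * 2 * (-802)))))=-37405280 / 19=-1968698.95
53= 53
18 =18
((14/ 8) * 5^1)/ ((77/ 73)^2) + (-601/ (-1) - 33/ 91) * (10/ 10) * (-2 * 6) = -317107279/ 44044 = -7199.78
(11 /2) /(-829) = -11 /1658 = -0.01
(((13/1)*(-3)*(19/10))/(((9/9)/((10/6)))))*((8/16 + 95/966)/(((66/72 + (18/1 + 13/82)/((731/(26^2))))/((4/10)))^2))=-6155573146857888/163274080621255625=-0.04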